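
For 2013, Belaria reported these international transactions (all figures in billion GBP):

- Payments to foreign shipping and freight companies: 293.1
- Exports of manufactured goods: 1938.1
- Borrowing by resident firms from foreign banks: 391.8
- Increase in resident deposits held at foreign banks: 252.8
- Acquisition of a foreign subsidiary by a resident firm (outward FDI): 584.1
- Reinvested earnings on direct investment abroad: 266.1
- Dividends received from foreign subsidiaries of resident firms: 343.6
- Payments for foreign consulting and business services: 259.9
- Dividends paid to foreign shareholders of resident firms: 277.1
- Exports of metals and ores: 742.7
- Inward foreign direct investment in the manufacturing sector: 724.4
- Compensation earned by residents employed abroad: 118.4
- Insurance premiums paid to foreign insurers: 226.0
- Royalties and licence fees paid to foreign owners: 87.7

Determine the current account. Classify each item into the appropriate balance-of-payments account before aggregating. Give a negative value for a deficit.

2265.1

Goods: 1938.1 + 742.7 = 2680.8
Services: -226.0 - 87.7 - 293.1 - 259.9 = -866.7
Primary income: 118.4 + 343.6 - 277.1 + 266.1 = 451.0
Current account = 2680.8 + (-866.7) + 451.0 = 2265.1
(Excluded from the current account — financial account: borrowing by resident firms from foreign banks 391.8, increase in resident deposits held at foreign banks 252.8, acquisition of a foreign subsidiary by a resident firm (outward FDI) 584.1, inward foreign direct investment in the manufacturing sector 724.4.)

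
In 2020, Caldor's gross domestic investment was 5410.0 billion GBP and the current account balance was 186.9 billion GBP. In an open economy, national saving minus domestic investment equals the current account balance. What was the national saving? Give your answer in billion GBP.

5596.9

S = I + CA = 5410.0 + 186.9 = 5596.9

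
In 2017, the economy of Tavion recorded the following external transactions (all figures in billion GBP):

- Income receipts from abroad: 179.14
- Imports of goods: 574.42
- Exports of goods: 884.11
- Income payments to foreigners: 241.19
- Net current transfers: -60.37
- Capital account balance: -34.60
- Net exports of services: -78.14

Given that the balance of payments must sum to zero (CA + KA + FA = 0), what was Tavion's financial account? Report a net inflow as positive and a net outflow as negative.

-74.53

Goods balance = 884.11 - 574.42 = 309.69
Services balance = -78.14
Trade balance (goods + services) = 309.69 + (-78.14) = 231.55
Net primary income = 179.14 - 241.19 = -62.05
Net secondary income = -60.37
Current account = 231.55 + (-62.05) + (-60.37) = 109.13
Financial account = -(109.13 + (-34.60)) = -74.53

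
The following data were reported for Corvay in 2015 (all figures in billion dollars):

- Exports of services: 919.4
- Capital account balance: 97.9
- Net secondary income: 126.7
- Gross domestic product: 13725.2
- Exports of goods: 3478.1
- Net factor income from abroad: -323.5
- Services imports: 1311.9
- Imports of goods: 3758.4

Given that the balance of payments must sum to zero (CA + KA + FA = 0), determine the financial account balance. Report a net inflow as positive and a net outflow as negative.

Goods balance = 3478.1 - 3758.4 = -280.3
Services balance = 919.4 - 1311.9 = -392.5
Trade balance (goods + services) = -280.3 + (-392.5) = -672.8
Net primary income = -323.5
Net secondary income = 126.7
Current account = -672.8 + (-323.5) + 126.7 = -869.6
Financial account = -(-869.6 + 97.9) = 771.7

771.7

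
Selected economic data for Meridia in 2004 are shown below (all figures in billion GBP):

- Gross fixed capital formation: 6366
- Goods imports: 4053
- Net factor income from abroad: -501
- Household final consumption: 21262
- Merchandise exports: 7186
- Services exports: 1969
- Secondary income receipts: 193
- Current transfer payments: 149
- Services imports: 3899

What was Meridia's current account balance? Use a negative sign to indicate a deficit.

Goods balance = 7186 - 4053 = 3133
Services balance = 1969 - 3899 = -1930
Trade balance (goods + services) = 3133 + (-1930) = 1203
Net primary income = -501
Net secondary income = 193 - 149 = 44
Current account = 1203 + (-501) + 44 = 746

746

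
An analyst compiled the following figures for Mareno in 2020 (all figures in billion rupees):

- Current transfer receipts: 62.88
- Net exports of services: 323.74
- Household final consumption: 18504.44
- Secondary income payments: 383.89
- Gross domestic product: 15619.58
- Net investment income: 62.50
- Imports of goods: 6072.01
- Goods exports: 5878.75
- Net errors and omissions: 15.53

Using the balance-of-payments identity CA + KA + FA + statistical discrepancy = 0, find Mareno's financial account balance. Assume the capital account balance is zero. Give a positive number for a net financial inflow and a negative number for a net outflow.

112.50

Goods balance = 5878.75 - 6072.01 = -193.26
Services balance = 323.74
Trade balance (goods + services) = -193.26 + 323.74 = 130.48
Net primary income = 62.50
Net secondary income = 62.88 - 383.89 = -321.01
Current account = 130.48 + 62.50 + (-321.01) = -128.03
Financial account = -(-128.03 + 15.53) = 112.50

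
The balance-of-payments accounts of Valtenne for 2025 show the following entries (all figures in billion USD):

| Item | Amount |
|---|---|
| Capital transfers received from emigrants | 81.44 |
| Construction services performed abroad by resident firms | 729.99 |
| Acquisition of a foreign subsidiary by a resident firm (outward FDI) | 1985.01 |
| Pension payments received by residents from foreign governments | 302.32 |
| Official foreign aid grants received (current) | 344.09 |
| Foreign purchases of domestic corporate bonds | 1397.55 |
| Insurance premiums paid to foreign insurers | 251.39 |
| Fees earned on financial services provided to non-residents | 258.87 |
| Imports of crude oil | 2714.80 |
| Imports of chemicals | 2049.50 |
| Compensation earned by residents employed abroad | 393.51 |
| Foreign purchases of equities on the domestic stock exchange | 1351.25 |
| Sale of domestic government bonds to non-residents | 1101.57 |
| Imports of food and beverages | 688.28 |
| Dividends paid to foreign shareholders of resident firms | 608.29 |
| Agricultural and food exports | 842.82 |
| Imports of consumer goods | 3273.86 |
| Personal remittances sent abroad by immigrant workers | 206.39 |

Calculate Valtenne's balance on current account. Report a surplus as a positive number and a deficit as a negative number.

-6920.91

Goods: -3273.86 + 842.82 - 688.28 - 2049.50 - 2714.80 = -7883.62
Services: 729.99 + 258.87 - 251.39 = 737.47
Primary income: 393.51 - 608.29 = -214.78
Secondary income: 344.09 - 206.39 + 302.32 = 440.02
Current account = (-7883.62) + 737.47 + (-214.78) + 440.02 = -6920.91
(Excluded from the current account — capital account: capital transfers received from emigrants 81.44; financial account: acquisition of a foreign subsidiary by a resident firm (outward FDI) 1985.01, foreign purchases of domestic corporate bonds 1397.55, foreign purchases of equities on the domestic stock exchange 1351.25, sale of domestic government bonds to non-residents 1101.57.)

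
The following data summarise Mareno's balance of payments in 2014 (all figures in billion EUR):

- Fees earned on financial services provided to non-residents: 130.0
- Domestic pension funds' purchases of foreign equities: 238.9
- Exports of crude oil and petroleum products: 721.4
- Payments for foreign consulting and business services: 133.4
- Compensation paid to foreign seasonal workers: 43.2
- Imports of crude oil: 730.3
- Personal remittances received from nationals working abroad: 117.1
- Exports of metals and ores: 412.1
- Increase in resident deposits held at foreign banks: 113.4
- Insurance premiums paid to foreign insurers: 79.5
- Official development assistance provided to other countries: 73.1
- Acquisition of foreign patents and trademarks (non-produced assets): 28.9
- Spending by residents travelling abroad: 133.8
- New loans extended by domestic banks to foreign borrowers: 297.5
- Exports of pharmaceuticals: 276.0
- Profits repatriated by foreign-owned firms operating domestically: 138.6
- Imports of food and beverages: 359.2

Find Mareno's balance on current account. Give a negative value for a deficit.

Goods: 412.1 + 276.0 - 359.2 + 721.4 - 730.3 = 320.0
Services: -133.4 + 130.0 - 79.5 - 133.8 = -216.7
Primary income: -43.2 - 138.6 = -181.8
Secondary income: -73.1 + 117.1 = 44.0
Current account = 320.0 + (-216.7) + (-181.8) + 44.0 = -34.5
(Excluded from the current account — financial account: domestic pension funds' purchases of foreign equities 238.9, increase in resident deposits held at foreign banks 113.4, new loans extended by domestic banks to foreign borrowers 297.5; capital account: acquisition of foreign patents and trademarks (non-produced assets) 28.9.)

-34.5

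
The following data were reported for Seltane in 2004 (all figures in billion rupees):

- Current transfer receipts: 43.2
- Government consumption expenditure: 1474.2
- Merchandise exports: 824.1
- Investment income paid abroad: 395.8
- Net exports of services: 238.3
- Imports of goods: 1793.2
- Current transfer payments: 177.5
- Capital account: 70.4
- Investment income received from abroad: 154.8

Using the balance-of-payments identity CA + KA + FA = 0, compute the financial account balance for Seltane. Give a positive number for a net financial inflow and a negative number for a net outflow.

Goods balance = 824.1 - 1793.2 = -969.1
Services balance = 238.3
Trade balance (goods + services) = -969.1 + 238.3 = -730.8
Net primary income = 154.8 - 395.8 = -241.0
Net secondary income = 43.2 - 177.5 = -134.3
Current account = -730.8 + (-241.0) + (-134.3) = -1106.1
Financial account = -(-1106.1 + 70.4) = 1035.7

1035.7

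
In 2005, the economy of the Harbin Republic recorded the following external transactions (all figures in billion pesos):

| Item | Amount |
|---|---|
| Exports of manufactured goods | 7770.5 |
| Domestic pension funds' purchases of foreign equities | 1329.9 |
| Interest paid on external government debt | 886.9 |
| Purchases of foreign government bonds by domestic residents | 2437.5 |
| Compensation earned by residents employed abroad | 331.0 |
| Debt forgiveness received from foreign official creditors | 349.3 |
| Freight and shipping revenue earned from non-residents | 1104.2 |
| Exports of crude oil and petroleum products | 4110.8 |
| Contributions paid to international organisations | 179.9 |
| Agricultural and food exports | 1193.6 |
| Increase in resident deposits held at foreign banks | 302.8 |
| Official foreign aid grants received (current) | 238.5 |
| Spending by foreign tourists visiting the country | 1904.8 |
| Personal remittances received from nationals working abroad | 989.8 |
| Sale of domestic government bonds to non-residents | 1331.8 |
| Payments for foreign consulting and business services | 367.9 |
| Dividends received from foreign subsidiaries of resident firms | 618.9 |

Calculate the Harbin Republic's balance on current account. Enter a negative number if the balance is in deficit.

Goods: 4110.8 + 7770.5 + 1193.6 = 13074.9
Services: -367.9 + 1104.2 + 1904.8 = 2641.1
Primary income: -886.9 + 618.9 + 331.0 = 63.0
Secondary income: 238.5 + 989.8 - 179.9 = 1048.4
Current account = 13074.9 + 2641.1 + 63.0 + 1048.4 = 16827.4
(Excluded from the current account — financial account: domestic pension funds' purchases of foreign equities 1329.9, purchases of foreign government bonds by domestic residents 2437.5, increase in resident deposits held at foreign banks 302.8, sale of domestic government bonds to non-residents 1331.8; capital account: debt forgiveness received from foreign official creditors 349.3.)

16827.4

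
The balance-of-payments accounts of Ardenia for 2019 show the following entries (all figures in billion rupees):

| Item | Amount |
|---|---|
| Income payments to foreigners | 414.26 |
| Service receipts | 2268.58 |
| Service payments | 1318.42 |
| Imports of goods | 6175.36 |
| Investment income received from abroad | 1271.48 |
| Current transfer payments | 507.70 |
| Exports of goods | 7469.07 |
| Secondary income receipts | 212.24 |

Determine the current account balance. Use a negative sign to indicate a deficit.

Goods balance = 7469.07 - 6175.36 = 1293.71
Services balance = 2268.58 - 1318.42 = 950.16
Trade balance (goods + services) = 1293.71 + 950.16 = 2243.87
Net primary income = 1271.48 - 414.26 = 857.22
Net secondary income = 212.24 - 507.70 = -295.46
Current account = 2243.87 + 857.22 + (-295.46) = 2805.63

2805.63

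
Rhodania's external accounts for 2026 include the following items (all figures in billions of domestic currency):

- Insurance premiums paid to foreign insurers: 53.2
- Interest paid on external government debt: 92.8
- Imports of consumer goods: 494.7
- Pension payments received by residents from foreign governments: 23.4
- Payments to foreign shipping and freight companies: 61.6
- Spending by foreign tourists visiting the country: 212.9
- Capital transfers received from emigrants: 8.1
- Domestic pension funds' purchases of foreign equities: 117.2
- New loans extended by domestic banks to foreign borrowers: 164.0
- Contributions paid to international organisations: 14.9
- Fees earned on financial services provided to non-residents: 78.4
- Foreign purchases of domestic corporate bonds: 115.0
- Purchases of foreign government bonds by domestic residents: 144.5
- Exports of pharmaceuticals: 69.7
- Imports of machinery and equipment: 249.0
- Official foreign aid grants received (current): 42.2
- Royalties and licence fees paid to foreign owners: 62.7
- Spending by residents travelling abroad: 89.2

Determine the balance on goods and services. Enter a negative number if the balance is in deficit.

Goods: -249.0 + 69.7 - 494.7 = -674.0
Services: -62.7 + 212.9 - 89.2 + 78.4 - 61.6 - 53.2 = 24.6
Trade balance = -674.0 + 24.6 = -649.4
(Excluded from the trade balance — primary income: interest paid on external government debt 92.8; secondary income: pension payments received by residents from foreign governments 23.4, contributions paid to international organisations 14.9, official foreign aid grants received (current) 42.2; capital account: capital transfers received from emigrants 8.1; financial account: domestic pension funds' purchases of foreign equities 117.2, new loans extended by domestic banks to foreign borrowers 164.0, foreign purchases of domestic corporate bonds 115.0, purchases of foreign government bonds by domestic residents 144.5.)

-649.4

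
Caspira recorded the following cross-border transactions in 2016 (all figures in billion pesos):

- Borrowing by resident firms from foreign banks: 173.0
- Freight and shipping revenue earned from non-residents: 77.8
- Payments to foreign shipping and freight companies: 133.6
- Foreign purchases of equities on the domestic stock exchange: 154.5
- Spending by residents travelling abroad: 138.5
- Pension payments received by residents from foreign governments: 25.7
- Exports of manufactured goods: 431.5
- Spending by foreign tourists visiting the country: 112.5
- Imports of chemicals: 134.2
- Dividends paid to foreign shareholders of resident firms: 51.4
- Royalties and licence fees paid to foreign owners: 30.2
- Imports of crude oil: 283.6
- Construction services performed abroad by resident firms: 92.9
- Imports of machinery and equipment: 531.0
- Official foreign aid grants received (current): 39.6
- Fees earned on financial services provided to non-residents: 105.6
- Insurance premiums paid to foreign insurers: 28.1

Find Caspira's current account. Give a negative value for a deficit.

-445.0

Goods: 431.5 - 134.2 - 531.0 - 283.6 = -517.3
Services: -30.2 + 77.8 - 133.6 + 112.5 + 105.6 - 28.1 - 138.5 + 92.9 = 58.4
Primary income: -51.4
Secondary income: 25.7 + 39.6 = 65.3
Current account = (-517.3) + 58.4 + (-51.4) + 65.3 = -445.0
(Excluded from the current account — financial account: borrowing by resident firms from foreign banks 173.0, foreign purchases of equities on the domestic stock exchange 154.5.)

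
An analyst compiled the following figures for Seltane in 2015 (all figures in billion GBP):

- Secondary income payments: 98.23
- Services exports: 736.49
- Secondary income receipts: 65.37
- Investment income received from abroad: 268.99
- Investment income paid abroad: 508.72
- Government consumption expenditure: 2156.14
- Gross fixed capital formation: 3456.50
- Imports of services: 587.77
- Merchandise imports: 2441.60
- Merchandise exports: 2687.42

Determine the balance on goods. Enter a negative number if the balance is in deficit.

Goods balance = 2687.42 - 2441.60 = 245.82

245.82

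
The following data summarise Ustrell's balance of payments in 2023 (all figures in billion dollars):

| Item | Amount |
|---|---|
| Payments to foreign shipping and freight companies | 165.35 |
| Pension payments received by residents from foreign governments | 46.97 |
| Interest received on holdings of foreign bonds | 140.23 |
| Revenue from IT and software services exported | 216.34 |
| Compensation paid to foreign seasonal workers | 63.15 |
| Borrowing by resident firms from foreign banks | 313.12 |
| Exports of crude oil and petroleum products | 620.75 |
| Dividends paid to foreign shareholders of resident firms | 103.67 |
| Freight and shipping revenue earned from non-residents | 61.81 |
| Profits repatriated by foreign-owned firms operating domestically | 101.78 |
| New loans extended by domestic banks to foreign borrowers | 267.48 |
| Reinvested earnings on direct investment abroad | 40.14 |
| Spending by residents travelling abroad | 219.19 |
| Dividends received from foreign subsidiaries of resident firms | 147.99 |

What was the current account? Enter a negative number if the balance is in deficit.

621.09

Goods: 620.75
Services: -219.19 + 216.34 + 61.81 - 165.35 = -106.39
Primary income: -63.15 - 101.78 + 147.99 + 40.14 - 103.67 + 140.23 = 59.76
Secondary income: 46.97
Current account = 620.75 + (-106.39) + 59.76 + 46.97 = 621.09
(Excluded from the current account — financial account: borrowing by resident firms from foreign banks 313.12, new loans extended by domestic banks to foreign borrowers 267.48.)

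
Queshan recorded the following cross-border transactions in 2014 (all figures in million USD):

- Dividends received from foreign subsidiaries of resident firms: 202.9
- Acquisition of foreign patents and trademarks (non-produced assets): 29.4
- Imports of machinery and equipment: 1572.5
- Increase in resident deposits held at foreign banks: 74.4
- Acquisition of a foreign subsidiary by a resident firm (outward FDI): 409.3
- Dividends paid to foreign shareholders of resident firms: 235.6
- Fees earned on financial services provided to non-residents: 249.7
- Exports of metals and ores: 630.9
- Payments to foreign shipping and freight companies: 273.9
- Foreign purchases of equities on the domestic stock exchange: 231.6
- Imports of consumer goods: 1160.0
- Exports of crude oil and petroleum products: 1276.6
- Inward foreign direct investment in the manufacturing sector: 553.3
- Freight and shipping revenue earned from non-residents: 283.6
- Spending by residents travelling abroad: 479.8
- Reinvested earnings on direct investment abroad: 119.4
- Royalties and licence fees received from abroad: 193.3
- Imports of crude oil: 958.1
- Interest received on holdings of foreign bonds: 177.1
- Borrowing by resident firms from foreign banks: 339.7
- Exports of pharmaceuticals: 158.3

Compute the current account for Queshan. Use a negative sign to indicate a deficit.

Goods: -958.1 + 1276.6 - 1572.5 - 1160.0 + 630.9 + 158.3 = -1624.8
Services: 283.6 - 273.9 + 193.3 + 249.7 - 479.8 = -27.1
Primary income: -235.6 + 202.9 + 177.1 + 119.4 = 263.8
Current account = (-1624.8) + (-27.1) + 263.8 = -1388.1
(Excluded from the current account — capital account: acquisition of foreign patents and trademarks (non-produced assets) 29.4; financial account: increase in resident deposits held at foreign banks 74.4, acquisition of a foreign subsidiary by a resident firm (outward FDI) 409.3, foreign purchases of equities on the domestic stock exchange 231.6, inward foreign direct investment in the manufacturing sector 553.3, borrowing by resident firms from foreign banks 339.7.)

-1388.1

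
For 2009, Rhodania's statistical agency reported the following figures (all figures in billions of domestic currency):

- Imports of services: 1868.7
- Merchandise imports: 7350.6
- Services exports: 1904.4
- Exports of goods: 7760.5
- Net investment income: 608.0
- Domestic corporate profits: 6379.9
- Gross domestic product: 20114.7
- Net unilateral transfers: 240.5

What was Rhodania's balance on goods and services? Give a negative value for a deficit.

445.6

Goods balance = 7760.5 - 7350.6 = 409.9
Services balance = 1904.4 - 1868.7 = 35.7
Trade balance (goods + services) = 409.9 + 35.7 = 445.6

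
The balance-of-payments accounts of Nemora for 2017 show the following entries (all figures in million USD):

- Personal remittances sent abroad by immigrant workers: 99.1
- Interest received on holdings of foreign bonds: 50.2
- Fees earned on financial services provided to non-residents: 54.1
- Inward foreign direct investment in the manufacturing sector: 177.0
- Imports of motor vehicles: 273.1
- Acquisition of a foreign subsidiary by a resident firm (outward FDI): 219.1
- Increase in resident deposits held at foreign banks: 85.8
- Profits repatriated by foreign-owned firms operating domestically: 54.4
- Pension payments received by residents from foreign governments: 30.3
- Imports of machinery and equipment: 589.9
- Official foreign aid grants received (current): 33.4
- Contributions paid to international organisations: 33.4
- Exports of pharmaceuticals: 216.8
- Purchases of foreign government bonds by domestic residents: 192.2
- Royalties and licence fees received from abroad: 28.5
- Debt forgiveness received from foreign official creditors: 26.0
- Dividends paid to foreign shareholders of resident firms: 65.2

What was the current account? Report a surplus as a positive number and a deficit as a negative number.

Goods: -273.1 + 216.8 - 589.9 = -646.2
Services: 28.5 + 54.1 = 82.6
Primary income: -54.4 - 65.2 + 50.2 = -69.4
Secondary income: 33.4 + 30.3 - 33.4 - 99.1 = -68.8
Current account = (-646.2) + 82.6 + (-69.4) + (-68.8) = -701.8
(Excluded from the current account — financial account: inward foreign direct investment in the manufacturing sector 177.0, acquisition of a foreign subsidiary by a resident firm (outward FDI) 219.1, increase in resident deposits held at foreign banks 85.8, purchases of foreign government bonds by domestic residents 192.2; capital account: debt forgiveness received from foreign official creditors 26.0.)

-701.8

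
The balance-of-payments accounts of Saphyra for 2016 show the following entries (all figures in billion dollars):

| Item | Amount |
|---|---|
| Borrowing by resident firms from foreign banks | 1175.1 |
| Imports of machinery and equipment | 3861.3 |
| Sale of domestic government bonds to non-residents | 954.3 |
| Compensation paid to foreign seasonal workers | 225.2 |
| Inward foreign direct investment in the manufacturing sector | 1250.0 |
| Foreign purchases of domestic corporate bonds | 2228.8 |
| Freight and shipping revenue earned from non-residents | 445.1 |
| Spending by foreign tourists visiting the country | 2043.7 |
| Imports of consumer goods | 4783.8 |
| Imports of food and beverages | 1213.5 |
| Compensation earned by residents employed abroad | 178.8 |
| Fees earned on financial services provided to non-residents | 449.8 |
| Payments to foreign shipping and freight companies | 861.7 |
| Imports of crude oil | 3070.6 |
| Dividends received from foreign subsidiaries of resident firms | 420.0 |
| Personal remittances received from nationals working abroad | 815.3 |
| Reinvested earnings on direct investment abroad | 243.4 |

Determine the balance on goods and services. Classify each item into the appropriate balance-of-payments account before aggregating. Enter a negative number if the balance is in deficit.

-10852.3

Goods: -1213.5 - 4783.8 - 3861.3 - 3070.6 = -12929.2
Services: 449.8 - 861.7 + 445.1 + 2043.7 = 2076.9
Trade balance = -12929.2 + 2076.9 = -10852.3
(Excluded from the trade balance — financial account: borrowing by resident firms from foreign banks 1175.1, sale of domestic government bonds to non-residents 954.3, inward foreign direct investment in the manufacturing sector 1250.0, foreign purchases of domestic corporate bonds 2228.8; primary income: compensation paid to foreign seasonal workers 225.2, compensation earned by residents employed abroad 178.8, dividends received from foreign subsidiaries of resident firms 420.0, reinvested earnings on direct investment abroad 243.4; secondary income: personal remittances received from nationals working abroad 815.3.)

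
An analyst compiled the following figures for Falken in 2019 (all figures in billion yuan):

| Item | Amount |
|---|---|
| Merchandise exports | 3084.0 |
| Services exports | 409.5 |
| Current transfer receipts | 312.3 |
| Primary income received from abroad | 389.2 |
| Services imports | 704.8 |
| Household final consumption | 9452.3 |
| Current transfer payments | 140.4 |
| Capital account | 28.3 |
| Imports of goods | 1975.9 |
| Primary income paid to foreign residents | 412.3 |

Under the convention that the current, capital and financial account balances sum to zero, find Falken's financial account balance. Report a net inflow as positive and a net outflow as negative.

Goods balance = 3084.0 - 1975.9 = 1108.1
Services balance = 409.5 - 704.8 = -295.3
Trade balance (goods + services) = 1108.1 + (-295.3) = 812.8
Net primary income = 389.2 - 412.3 = -23.1
Net secondary income = 312.3 - 140.4 = 171.9
Current account = 812.8 + (-23.1) + 171.9 = 961.6
Financial account = -(961.6 + 28.3) = -989.9

-989.9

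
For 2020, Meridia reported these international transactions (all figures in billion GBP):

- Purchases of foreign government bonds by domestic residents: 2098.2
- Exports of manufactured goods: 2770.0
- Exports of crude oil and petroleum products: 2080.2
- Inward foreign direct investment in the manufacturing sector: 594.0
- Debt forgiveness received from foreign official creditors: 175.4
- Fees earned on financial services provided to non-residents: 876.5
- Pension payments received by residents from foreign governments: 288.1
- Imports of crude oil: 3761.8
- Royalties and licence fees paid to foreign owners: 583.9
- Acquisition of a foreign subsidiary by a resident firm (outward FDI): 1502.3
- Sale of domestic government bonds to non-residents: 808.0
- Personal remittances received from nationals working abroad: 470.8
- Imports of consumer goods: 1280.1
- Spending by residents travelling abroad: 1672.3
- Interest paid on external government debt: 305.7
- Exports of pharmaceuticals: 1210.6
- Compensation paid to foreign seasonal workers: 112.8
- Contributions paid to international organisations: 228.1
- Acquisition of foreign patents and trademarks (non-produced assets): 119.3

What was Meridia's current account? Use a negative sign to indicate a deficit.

-248.5

Goods: -3761.8 + 2770.0 + 2080.2 + 1210.6 - 1280.1 = 1018.9
Services: -1672.3 - 583.9 + 876.5 = -1379.7
Primary income: -305.7 - 112.8 = -418.5
Secondary income: 470.8 - 228.1 + 288.1 = 530.8
Current account = 1018.9 + (-1379.7) + (-418.5) + 530.8 = -248.5
(Excluded from the current account — financial account: purchases of foreign government bonds by domestic residents 2098.2, inward foreign direct investment in the manufacturing sector 594.0, acquisition of a foreign subsidiary by a resident firm (outward FDI) 1502.3, sale of domestic government bonds to non-residents 808.0; capital account: debt forgiveness received from foreign official creditors 175.4, acquisition of foreign patents and trademarks (non-produced assets) 119.3.)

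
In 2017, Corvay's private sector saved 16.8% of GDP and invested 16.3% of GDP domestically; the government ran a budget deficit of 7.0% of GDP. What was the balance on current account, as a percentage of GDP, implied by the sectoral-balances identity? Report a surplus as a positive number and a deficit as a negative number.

-6.5

By the sectoral-balances identity, CA = (S_private - I) + (T - G).
Private balance = 16.8 - 16.3 = 0.5
Government balance (T - G) = -7.0
CA = 0.5 + (-7.0) = -6.5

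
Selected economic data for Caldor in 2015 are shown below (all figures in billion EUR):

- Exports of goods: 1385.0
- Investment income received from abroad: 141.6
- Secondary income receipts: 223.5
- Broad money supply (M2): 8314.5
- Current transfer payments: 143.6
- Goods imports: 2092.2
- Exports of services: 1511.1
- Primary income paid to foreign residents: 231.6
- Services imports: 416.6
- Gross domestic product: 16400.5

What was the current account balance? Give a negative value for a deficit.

377.2

Goods balance = 1385.0 - 2092.2 = -707.2
Services balance = 1511.1 - 416.6 = 1094.5
Trade balance (goods + services) = -707.2 + 1094.5 = 387.3
Net primary income = 141.6 - 231.6 = -90.0
Net secondary income = 223.5 - 143.6 = 79.9
Current account = 387.3 + (-90.0) + 79.9 = 377.2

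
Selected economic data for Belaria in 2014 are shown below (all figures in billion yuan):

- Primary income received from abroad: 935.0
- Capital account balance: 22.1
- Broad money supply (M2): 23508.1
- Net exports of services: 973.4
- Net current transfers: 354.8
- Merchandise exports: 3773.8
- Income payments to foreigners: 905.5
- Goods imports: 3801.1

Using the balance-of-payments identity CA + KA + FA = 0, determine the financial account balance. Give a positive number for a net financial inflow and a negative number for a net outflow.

-1352.5

Goods balance = 3773.8 - 3801.1 = -27.3
Services balance = 973.4
Trade balance (goods + services) = -27.3 + 973.4 = 946.1
Net primary income = 935.0 - 905.5 = 29.5
Net secondary income = 354.8
Current account = 946.1 + 29.5 + 354.8 = 1330.4
Financial account = -(1330.4 + 22.1) = -1352.5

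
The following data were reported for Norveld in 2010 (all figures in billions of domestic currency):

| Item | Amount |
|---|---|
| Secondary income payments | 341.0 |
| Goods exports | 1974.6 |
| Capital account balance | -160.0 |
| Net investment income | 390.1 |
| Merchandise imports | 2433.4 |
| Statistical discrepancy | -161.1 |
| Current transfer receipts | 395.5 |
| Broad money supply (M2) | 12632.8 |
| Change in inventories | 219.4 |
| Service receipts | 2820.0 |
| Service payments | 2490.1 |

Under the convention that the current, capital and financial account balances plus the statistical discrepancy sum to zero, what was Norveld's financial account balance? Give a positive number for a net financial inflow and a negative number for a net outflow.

5.4

Goods balance = 1974.6 - 2433.4 = -458.8
Services balance = 2820.0 - 2490.1 = 329.9
Trade balance (goods + services) = -458.8 + 329.9 = -128.9
Net primary income = 390.1
Net secondary income = 395.5 - 341.0 = 54.5
Current account = -128.9 + 390.1 + 54.5 = 315.7
Financial account = -(315.7 + (-160.0) + (-161.1)) = 5.4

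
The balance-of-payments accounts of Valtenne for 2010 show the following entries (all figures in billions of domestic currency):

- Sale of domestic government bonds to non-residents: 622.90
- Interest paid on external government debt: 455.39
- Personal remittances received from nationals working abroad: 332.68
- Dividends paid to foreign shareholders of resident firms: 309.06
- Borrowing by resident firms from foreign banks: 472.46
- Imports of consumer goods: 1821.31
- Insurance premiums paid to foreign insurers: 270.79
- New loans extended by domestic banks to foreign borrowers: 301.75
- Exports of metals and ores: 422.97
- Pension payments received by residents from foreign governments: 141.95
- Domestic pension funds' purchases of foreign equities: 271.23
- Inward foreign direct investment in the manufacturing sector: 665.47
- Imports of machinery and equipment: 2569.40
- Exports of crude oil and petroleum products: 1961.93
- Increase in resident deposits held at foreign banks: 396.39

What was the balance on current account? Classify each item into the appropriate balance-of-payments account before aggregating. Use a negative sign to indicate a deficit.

-2566.42

Goods: 1961.93 - 1821.31 + 422.97 - 2569.40 = -2005.81
Services: -270.79
Primary income: -455.39 - 309.06 = -764.45
Secondary income: 332.68 + 141.95 = 474.63
Current account = (-2005.81) + (-270.79) + (-764.45) + 474.63 = -2566.42
(Excluded from the current account — financial account: sale of domestic government bonds to non-residents 622.90, borrowing by resident firms from foreign banks 472.46, new loans extended by domestic banks to foreign borrowers 301.75, domestic pension funds' purchases of foreign equities 271.23, inward foreign direct investment in the manufacturing sector 665.47, increase in resident deposits held at foreign banks 396.39.)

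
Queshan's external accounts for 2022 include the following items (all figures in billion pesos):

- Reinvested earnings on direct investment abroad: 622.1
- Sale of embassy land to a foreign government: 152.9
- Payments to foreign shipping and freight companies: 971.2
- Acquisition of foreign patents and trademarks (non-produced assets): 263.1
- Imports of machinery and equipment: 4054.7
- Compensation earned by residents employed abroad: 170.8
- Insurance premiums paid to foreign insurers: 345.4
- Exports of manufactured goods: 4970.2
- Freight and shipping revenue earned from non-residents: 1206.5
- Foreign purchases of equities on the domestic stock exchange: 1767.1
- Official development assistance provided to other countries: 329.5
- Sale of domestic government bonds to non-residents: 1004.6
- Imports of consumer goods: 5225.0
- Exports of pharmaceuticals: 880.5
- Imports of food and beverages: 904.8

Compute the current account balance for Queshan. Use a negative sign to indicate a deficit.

-3980.5

Goods: -4054.7 + 4970.2 - 5225.0 - 904.8 + 880.5 = -4333.8
Services: 1206.5 - 345.4 - 971.2 = -110.1
Primary income: 170.8 + 622.1 = 792.9
Secondary income: -329.5
Current account = (-4333.8) + (-110.1) + 792.9 + (-329.5) = -3980.5
(Excluded from the current account — capital account: sale of embassy land to a foreign government 152.9, acquisition of foreign patents and trademarks (non-produced assets) 263.1; financial account: foreign purchases of equities on the domestic stock exchange 1767.1, sale of domestic government bonds to non-residents 1004.6.)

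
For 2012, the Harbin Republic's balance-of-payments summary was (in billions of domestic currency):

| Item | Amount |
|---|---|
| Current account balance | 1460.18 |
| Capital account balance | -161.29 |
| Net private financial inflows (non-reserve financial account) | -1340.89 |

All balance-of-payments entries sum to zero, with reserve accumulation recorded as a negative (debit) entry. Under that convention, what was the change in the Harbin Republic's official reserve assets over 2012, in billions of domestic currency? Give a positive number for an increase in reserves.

-42.00

Official reserve transactions balance = -(1460.18 + (-161.29) + (-1340.89)) = 42.00
An accumulation of reserves is recorded as a debit (negative entry), so the change in the stock of reserves is the negative of that balance.
Change in official reserves = -(42.00) = -42.00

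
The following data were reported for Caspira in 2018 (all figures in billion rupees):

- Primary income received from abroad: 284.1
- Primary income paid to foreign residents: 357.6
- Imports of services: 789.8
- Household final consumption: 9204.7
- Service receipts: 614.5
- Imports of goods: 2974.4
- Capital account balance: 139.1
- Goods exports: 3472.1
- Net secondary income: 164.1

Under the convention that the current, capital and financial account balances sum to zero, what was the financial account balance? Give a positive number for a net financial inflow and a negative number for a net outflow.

Goods balance = 3472.1 - 2974.4 = 497.7
Services balance = 614.5 - 789.8 = -175.3
Trade balance (goods + services) = 497.7 + (-175.3) = 322.4
Net primary income = 284.1 - 357.6 = -73.5
Net secondary income = 164.1
Current account = 322.4 + (-73.5) + 164.1 = 413.0
Financial account = -(413.0 + 139.1) = -552.1

-552.1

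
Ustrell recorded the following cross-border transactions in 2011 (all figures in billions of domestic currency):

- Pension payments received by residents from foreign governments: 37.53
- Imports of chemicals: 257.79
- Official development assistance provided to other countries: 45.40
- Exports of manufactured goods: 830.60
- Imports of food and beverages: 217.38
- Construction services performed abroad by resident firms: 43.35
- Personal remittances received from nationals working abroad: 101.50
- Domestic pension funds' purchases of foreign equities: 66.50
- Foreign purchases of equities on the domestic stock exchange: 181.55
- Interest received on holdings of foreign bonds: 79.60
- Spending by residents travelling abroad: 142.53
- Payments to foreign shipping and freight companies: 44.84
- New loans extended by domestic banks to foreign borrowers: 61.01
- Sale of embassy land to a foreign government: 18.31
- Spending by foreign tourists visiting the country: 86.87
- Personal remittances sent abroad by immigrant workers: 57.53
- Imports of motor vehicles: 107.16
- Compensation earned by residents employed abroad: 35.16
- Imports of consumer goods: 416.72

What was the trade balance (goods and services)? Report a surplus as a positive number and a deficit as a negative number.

-225.60

Goods: -257.79 - 416.72 + 830.60 - 107.16 - 217.38 = -168.45
Services: 86.87 - 44.84 - 142.53 + 43.35 = -57.15
Trade balance = -168.45 + (-57.15) = -225.60
(Excluded from the trade balance — secondary income: pension payments received by residents from foreign governments 37.53, official development assistance provided to other countries 45.40, personal remittances received from nationals working abroad 101.50, personal remittances sent abroad by immigrant workers 57.53; financial account: domestic pension funds' purchases of foreign equities 66.50, foreign purchases of equities on the domestic stock exchange 181.55, new loans extended by domestic banks to foreign borrowers 61.01; primary income: interest received on holdings of foreign bonds 79.60, compensation earned by residents employed abroad 35.16; capital account: sale of embassy land to a foreign government 18.31.)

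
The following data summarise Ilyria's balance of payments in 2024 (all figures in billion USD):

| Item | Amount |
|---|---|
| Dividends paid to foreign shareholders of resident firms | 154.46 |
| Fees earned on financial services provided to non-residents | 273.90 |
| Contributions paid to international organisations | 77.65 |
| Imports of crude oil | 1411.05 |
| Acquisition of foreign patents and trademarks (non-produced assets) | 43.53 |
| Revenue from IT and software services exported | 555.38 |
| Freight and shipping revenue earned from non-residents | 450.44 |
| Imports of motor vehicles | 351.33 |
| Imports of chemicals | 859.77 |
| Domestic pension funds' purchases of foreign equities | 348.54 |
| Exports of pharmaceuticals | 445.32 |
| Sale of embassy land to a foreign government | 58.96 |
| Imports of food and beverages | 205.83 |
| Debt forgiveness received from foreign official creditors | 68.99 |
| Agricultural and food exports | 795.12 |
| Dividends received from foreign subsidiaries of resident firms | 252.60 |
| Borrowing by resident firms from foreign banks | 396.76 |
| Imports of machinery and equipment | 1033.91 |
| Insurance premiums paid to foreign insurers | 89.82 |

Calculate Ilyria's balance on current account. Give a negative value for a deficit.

Goods: 795.12 + 445.32 - 351.33 - 205.83 - 1411.05 - 859.77 - 1033.91 = -2621.45
Services: 273.90 + 555.38 + 450.44 - 89.82 = 1189.90
Primary income: -154.46 + 252.60 = 98.14
Secondary income: -77.65
Current account = (-2621.45) + 1189.90 + 98.14 + (-77.65) = -1411.06
(Excluded from the current account — capital account: acquisition of foreign patents and trademarks (non-produced assets) 43.53, sale of embassy land to a foreign government 58.96, debt forgiveness received from foreign official creditors 68.99; financial account: domestic pension funds' purchases of foreign equities 348.54, borrowing by resident firms from foreign banks 396.76.)

-1411.06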